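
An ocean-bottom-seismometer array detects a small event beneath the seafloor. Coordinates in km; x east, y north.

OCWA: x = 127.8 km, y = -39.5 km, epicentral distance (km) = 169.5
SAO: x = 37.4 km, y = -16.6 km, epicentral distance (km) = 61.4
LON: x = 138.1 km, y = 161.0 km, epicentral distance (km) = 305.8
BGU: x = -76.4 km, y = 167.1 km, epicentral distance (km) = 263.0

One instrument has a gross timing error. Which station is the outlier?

SAO

Solve using three stations at a time. Using OCWA, LON, BGU (subtract circle equations pairwise → linear system) gives (x, y) ≈ (-33.2, -92.3).
Distances from that point to each station vs reported:
  OCWA: calculated 169.4 vs reported 169.5 → residual 0.1 km
  SAO: calculated 103.5 vs reported 61.4 → residual 42.1 km
  LON: calculated 305.8 vs reported 305.8 → residual 0.0 km
  BGU: calculated 262.9 vs reported 263.0 → residual 0.1 km
OCWA, LON, BGU are mutually consistent (residuals ≈ 0); SAO is off by 42.1 km.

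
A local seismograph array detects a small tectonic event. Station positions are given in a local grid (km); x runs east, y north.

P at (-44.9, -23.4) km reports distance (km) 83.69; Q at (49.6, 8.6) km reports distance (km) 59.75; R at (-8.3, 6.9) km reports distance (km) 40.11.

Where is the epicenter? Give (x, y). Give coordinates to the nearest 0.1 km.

Circle about each station: (x + 44.9)² + (y + 23.4)² = 83.69²; (x − 49.6)² + (y − 8.6)² = 59.75²; (x + 8.3)² + (y − 6.9)² = 40.11².
Subtracting the P equation from the Q and R equations removes the quadratic terms:
189.0 x + 64.0 y = 3404.50
73.2 x + 60.6 y = 2948.13
Solving the 2×2 system: x ≈ 2.6, y ≈ 45.5 km.

x ≈ 2.6 km, y ≈ 45.5 km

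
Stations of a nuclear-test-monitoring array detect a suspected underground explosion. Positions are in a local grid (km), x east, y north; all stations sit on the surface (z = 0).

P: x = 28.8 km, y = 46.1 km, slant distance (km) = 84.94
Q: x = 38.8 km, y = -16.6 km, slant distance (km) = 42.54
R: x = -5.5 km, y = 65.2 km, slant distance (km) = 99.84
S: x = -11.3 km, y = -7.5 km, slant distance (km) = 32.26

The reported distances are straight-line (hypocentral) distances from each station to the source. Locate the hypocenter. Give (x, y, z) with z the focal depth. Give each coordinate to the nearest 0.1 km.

(2.2, -33.4, 13.7)

Each station gives a sphere (x−x_i)² + (y−y_i)² + z² = d_i² (stations at z=0).
Subtracting the P sphere from Q and R: z² cancels, leaving linear equations in x and y:
20.0 x − 125.4 y = 4231.50
-68.6 x + 38.2 y = -1426.58
Solving: x ≈ 2.201, y ≈ -33.393 km (keep extra digits for the depth step; rounded: 2.2, -33.4).
Then from the P sphere: z² = 84.94² − (x − 28.8)² − (y − 46.1)² with x = 2.201, y = -33.393, so z ≈ 13.717 ≈ 13.7 km.
Check against S (with the unrounded solution): distance 32.26 ≈ 32.26 km. ✓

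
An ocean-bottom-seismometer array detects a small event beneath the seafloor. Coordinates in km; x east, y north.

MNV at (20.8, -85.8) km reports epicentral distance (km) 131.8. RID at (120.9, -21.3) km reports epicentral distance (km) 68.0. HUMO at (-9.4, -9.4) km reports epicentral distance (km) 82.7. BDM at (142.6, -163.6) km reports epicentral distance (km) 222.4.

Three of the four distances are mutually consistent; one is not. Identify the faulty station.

RID

Solve using three stations at a time. Using MNV, HUMO, BDM (subtract circle equations pairwise → linear system) gives (x, y) ≈ (55.9, 41.2).
Distances from that point to each station vs reported:
  MNV: calculated 131.7 vs reported 131.8 → residual 0.1 km
  RID: calculated 90.1 vs reported 68.0 → residual 22.1 km
  HUMO: calculated 82.6 vs reported 82.7 → residual 0.1 km
  BDM: calculated 222.4 vs reported 222.4 → residual 0.0 km
MNV, HUMO, BDM are mutually consistent (residuals ≈ 0); RID is off by 22.1 km.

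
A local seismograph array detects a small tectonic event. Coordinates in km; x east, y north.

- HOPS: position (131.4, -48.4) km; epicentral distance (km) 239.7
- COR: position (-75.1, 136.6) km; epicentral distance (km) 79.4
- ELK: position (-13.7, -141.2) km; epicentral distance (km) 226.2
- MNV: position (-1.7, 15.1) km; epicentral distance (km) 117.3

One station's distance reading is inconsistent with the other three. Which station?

HOPS

Solve using three stations at a time. Using COR, ELK, MNV (subtract circle equations pairwise → linear system) gives (x, y) ≈ (-108.2, 64.3).
Distances from that point to each station vs reported:
  HOPS: calculated 264.8 vs reported 239.7 → residual 25.1 km
  COR: calculated 79.5 vs reported 79.4 → residual 0.1 km
  ELK: calculated 226.2 vs reported 226.2 → residual 0.0 km
  MNV: calculated 117.4 vs reported 117.3 → residual 0.1 km
COR, ELK, MNV are mutually consistent (residuals ≈ 0); HOPS is off by 25.1 km.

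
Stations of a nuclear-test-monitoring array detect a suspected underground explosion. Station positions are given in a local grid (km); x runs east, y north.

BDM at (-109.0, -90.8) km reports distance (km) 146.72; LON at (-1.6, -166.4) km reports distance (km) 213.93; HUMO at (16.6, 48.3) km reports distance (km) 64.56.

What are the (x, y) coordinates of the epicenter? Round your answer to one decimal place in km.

Circle about each station: (x + 109.0)² + (y + 90.8)² = 146.72²; (x + 1.6)² + (y + 166.4)² = 213.93²; (x − 16.6)² + (y − 48.3)² = 64.56².
Subtracting the BDM equation from the LON and HUMO equations removes the quadratic terms:
214.8 x − 151.2 y = -16673.41
251.2 x + 278.2 y = -158.43
Solving the 2×2 system: x ≈ -47.7, y ≈ 42.5 km.

(-47.7, 42.5)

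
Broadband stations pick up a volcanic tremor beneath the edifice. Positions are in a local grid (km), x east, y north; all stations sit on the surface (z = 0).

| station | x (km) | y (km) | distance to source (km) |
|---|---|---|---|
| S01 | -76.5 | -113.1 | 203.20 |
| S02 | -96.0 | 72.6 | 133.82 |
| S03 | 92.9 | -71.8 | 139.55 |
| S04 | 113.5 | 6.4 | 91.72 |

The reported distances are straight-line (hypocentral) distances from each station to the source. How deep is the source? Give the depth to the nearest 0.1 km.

7.9 km

Each station gives a sphere (x−x_i)² + (y−y_i)² + z² = d_i² (stations at z=0).
Subtracting the S01 sphere from S02 and S03: z² cancels, leaving linear equations in x and y:
-39.0 x + 371.4 y = 19225.35
338.8 x + 82.6 y = 16957.83
Solving: x ≈ 36.498, y ≈ 55.597 km (keep extra digits for the depth step; rounded: 36.5, 55.6).
Then from the S01 sphere: z² = 203.20² − (x + 76.5)² − (y + 113.1)² with x = 36.498, y = 55.597, so z ≈ 7.938 ≈ 7.9 km.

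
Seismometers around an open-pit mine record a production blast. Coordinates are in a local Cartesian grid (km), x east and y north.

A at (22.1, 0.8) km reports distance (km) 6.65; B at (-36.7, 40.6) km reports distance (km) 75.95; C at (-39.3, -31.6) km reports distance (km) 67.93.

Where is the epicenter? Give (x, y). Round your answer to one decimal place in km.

23.5 km east, -5.7 km north

Circle about each station: (x − 22.1)² + (y − 0.8)² = 6.65²; (x + 36.7)² + (y − 40.6)² = 75.95²; (x + 39.3)² + (y + 31.6)² = 67.93².
Subtracting the A equation from the B and C equations removes the quadratic terms:
-117.6 x + 79.6 y = -3217.98
-122.8 x − 64.8 y = -2516.26
Solving the 2×2 system: x ≈ 23.5, y ≈ -5.7 km.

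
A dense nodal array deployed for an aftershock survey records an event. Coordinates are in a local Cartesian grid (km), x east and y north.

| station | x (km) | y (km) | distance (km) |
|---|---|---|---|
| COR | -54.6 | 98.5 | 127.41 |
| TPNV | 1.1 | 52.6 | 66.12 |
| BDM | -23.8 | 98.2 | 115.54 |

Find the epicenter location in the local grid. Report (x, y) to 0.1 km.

6.5 km east, -13.3 km north

Circle about each station: (x + 54.6)² + (y − 98.5)² = 127.41²; (x − 1.1)² + (y − 52.6)² = 66.12²; (x + 23.8)² + (y − 98.2)² = 115.54².
Subtracting pairs of circle equations eliminates x²+y² and gives linear equations (the radical axes):
111.4 x − 91.8 y = 1946.01
61.6 x − 0.6 y = 410.09
Solving the 2×2 system: x ≈ 6.5, y ≈ -13.3 km.
Check against COR (with the unrounded x, y): √((x + 54.6)²+(y − 98.5)²) = 127.40 ≈ 127.41 km. ✓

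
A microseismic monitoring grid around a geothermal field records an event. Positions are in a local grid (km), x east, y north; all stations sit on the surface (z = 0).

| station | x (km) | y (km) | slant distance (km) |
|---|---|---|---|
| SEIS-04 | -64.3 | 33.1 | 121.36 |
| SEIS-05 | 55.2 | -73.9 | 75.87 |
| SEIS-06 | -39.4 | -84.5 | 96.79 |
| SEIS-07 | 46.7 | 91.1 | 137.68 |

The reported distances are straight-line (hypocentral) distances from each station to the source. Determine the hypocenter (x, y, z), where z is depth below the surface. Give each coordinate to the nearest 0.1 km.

(21.8, -32.9, 54.4)

Each station gives a sphere (x−x_i)² + (y−y_i)² + z² = d_i² (stations at z=0).
Subtracting the SEIS-04 sphere from SEIS-05 and SEIS-06: z² cancels, leaving linear equations in x and y:
239.0 x − 214.0 y = 12250.14
49.8 x − 235.2 y = 8822.46
Solving: x ≈ 21.803, y ≈ -32.894 km (keep extra digits for the depth step; rounded: 21.8, -32.9).
Then from the SEIS-04 sphere: z² = 121.36² − (x + 64.3)² − (y − 33.1)² with x = 21.803, y = -32.894, so z ≈ 54.400 ≈ 54.4 km.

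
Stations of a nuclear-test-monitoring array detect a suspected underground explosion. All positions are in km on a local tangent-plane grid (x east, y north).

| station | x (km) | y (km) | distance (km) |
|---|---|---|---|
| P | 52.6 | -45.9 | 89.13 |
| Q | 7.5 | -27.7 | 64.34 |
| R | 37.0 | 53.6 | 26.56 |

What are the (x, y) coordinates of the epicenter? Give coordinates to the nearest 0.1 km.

Circle about each station: (x − 52.6)² + (y + 45.9)² = 89.13²; (x − 7.5)² + (y + 27.7)² = 64.34²; (x − 37.0)² + (y − 53.6)² = 26.56².
Subtracting pairs of circle equations eliminates x²+y² and gives linear equations (the radical axes):
-90.2 x + 36.4 y = -245.51
-31.2 x + 199.0 y = 6607.11
Solving the 2×2 system: x ≈ 17.2, y ≈ 35.9 km.

(17.2, 35.9)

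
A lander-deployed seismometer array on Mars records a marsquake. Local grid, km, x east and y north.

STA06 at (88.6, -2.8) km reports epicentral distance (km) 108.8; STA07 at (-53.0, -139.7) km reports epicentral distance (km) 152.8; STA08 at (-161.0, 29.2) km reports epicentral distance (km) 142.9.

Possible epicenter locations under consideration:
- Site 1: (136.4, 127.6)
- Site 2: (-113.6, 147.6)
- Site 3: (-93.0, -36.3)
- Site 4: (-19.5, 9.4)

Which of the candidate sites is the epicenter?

For each candidate, compare |candidate − station| to the reported distance:
Site 1: residuals STA06 30.1, STA07 174.8, STA08 170.4 → max 174.8 km
Site 2: residuals STA06 143.2, STA07 140.8, STA08 15.4 → max 143.2 km
Site 3: residuals STA06 75.9, STA07 41.9, STA08 48.5 → max 75.9 km
Site 4: residuals STA06 0.0, STA07 0.0, STA08 0.0 → max 0.0 km
Only Site 4 has all residuals ≈ 0.

Site 4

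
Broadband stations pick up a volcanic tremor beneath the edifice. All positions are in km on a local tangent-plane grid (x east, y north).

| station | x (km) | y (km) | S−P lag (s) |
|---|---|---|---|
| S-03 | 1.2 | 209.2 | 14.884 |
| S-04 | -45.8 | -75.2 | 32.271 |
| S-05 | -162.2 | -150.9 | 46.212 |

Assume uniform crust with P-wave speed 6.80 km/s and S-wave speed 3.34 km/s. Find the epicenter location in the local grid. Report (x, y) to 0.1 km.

Distance from S−P lag: d = Δt · v_P v_S / (v_P − v_S) = Δt · (6.80·3.34)/(6.80−3.34) ≈ 6.5642·Δt.
So d_S-03 = 97.70, d_S-04 = 211.83, d_S-05 = 303.34 km.
Circle about each station: (x − 1.2)² + (y − 209.2)² = 97.70²; (x + 45.8)² + (y + 75.2)² = 211.83²; (x + 162.2)² + (y + 150.9)² = 303.34².
Subtracting pairs of circle equations eliminates x²+y² and gives linear equations (the radical axes):
-94.0 x − 568.8 y = -71340.06
-326.8 x − 720.2 y = -77156.30
Solving the 2×2 system: x ≈ -63.4, y ≈ 135.9 km.
Check against S-03 (with the unrounded x, y): √((x − 1.2)²+(y − 209.2)²) = 97.70 ≈ 97.70 km. ✓

-63.4 km east, 135.9 km north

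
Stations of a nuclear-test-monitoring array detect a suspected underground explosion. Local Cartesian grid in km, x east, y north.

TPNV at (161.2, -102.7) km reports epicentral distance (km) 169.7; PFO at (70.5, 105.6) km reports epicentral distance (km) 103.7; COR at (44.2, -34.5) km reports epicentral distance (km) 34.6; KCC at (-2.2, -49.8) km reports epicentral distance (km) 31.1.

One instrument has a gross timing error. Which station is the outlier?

PFO

Solve using three stations at a time. Using TPNV, COR, KCC (subtract circle equations pairwise → linear system) gives (x, y) ≈ (11.9, -22.0).
Distances from that point to each station vs reported:
  TPNV: calculated 169.7 vs reported 169.7 → residual 0.0 km
  PFO: calculated 140.4 vs reported 103.7 → residual 36.7 km
  COR: calculated 34.6 vs reported 34.6 → residual 0.0 km
  KCC: calculated 31.1 vs reported 31.1 → residual 0.0 km
TPNV, COR, KCC are mutually consistent (residuals ≈ 0); PFO is off by 36.7 km.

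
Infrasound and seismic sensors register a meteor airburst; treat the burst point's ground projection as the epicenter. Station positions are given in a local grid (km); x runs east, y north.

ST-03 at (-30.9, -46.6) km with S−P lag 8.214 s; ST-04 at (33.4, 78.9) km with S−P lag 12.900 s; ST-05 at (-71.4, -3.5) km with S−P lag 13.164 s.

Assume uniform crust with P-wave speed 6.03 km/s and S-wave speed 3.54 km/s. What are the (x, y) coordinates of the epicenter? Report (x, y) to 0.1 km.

Distance from S−P lag: d = Δt · v_P v_S / (v_P − v_S) = Δt · (6.03·3.54)/(6.03−3.54) ≈ 8.5728·Δt.
So d_ST-03 = 70.42, d_ST-04 = 110.59, d_ST-05 = 112.85 km.
Circle about each station: (x + 30.9)² + (y + 46.6)² = 70.42²; (x − 33.4)² + (y − 78.9)² = 110.59²; (x + 71.4)² + (y + 3.5)² = 112.85².
Subtracting pairs of circle equations eliminates x²+y² and gives linear equations (the radical axes):
128.6 x + 251.0 y = -3056.77
-81.0 x + 86.2 y = -5792.31
Solving the 2×2 system: x ≈ 37.9, y ≈ -31.6 km.
Check against ST-03 (with the unrounded x, y): √((x + 30.9)²+(y + 46.6)²) = 70.41 ≈ 70.42 km. ✓

x ≈ 37.9 km, y ≈ -31.6 km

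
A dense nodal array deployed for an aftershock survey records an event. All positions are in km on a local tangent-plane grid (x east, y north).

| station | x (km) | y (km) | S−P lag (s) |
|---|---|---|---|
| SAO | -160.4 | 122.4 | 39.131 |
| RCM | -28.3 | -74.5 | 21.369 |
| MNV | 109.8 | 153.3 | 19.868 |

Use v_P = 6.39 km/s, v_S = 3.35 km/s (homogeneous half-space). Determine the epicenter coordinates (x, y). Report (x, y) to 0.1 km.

Distance from S−P lag: d = Δt · v_P v_S / (v_P − v_S) = Δt · (6.39·3.35)/(6.39−3.35) ≈ 7.0416·Δt.
So d_SAO = 275.55, d_RCM = 150.47, d_MNV = 139.90 km.
Circle about each station: (x + 160.4)² + (y − 122.4)² = 275.55²; (x + 28.3)² + (y + 74.5)² = 150.47²; (x − 109.8)² + (y − 153.3)² = 139.90².
Subtracting the SAO equation from the RCM and MNV equations removes the quadratic terms:
264.2 x − 393.8 y = 18927.80
540.4 x + 61.8 y = 51202.80
Solving the 2×2 system: x ≈ 93.1, y ≈ 14.4 km.

93.1 km east, 14.4 km north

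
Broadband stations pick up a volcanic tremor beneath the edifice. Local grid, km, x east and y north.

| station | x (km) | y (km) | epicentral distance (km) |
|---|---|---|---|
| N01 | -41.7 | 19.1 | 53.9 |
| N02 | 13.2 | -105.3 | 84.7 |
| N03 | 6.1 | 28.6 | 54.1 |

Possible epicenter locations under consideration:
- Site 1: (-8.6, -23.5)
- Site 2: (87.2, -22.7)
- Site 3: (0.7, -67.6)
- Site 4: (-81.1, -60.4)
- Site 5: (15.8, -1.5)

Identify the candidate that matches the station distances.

For each candidate, compare |candidate − station| to the reported distance:
Site 1: residuals N01 0.0, N02 0.0, N03 0.0 → max 0.0 km
Site 2: residuals N01 81.6, N02 26.2, N03 41.9 → max 81.6 km
Site 3: residuals N01 42.6, N02 45.0, N03 42.3 → max 45.0 km
Site 4: residuals N01 34.8, N02 19.7, N03 70.5 → max 70.5 km
Site 5: residuals N01 7.2, N02 19.1, N03 22.5 → max 22.5 km
Only Site 1 has all residuals ≈ 0.

Site 1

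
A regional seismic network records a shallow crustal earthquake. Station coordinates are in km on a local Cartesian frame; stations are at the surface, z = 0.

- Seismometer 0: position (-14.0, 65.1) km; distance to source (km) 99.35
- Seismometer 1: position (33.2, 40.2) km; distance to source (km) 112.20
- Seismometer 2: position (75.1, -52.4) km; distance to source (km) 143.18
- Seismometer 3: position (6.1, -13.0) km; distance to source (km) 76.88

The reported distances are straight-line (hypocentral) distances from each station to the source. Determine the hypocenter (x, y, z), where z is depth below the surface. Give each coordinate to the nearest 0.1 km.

x ≈ -53.3 km, y ≈ -12.0 km, depth ≈ 48.8 km

Each station gives a sphere (x−x_i)² + (y−y_i)² + z² = d_i² (stations at z=0).
Subtracting the Seismometer 0 sphere from Seismometer 1 and Seismometer 2: z² cancels, leaving linear equations in x and y:
94.4 x − 49.8 y = -4434.15
178.2 x − 235.0 y = -6678.33
Solving: x ≈ -53.303, y ≈ -12.001 km (keep extra digits for the depth step; rounded: -53.3, -12.0).
Then from the Seismometer 0 sphere: z² = 99.35² − (x + 14.0)² − (y − 65.1)² with x = -53.303, y = -12.001, so z ≈ 48.797 ≈ 48.8 km.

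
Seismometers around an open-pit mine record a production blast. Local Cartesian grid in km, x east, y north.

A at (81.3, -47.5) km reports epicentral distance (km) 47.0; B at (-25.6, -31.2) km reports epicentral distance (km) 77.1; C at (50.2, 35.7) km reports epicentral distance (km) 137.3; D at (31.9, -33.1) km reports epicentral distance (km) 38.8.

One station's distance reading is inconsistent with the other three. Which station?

Solve using three stations at a time. Using A, B, D (subtract circle equations pairwise → linear system) gives (x, y) ≈ (40.5, -71.2).
Distances from that point to each station vs reported:
  A: calculated 47.2 vs reported 47.0 → residual 0.2 km
  B: calculated 77.2 vs reported 77.1 → residual 0.1 km
  C: calculated 107.4 vs reported 137.3 → residual 29.9 km
  D: calculated 39.1 vs reported 38.8 → residual 0.3 km
A, B, D are mutually consistent (residuals ≈ 0); C is off by 29.9 km.

C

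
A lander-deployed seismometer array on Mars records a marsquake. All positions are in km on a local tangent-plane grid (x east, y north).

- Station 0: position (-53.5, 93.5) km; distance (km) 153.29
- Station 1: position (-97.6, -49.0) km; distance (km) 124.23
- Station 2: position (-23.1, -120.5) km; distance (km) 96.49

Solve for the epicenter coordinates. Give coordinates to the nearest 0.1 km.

x ≈ 26.1 km, y ≈ -37.5 km

Circle about each station: (x + 53.5)² + (y − 93.5)² = 153.29²; (x + 97.6)² + (y + 49.0)² = 124.23²; (x + 23.1)² + (y + 120.5)² = 96.49².
Subtracting the Station 0 equation from the Station 1 and Station 2 equations removes the quadratic terms:
-88.2 x − 285.0 y = 8386.99
60.8 x − 428.0 y = 17636.86
Solving the 2×2 system: x ≈ 26.1, y ≈ -37.5 km.
Check against Station 0 (with the unrounded x, y): √((x + 53.5)²+(y − 93.5)²) = 153.28 ≈ 153.29 km. ✓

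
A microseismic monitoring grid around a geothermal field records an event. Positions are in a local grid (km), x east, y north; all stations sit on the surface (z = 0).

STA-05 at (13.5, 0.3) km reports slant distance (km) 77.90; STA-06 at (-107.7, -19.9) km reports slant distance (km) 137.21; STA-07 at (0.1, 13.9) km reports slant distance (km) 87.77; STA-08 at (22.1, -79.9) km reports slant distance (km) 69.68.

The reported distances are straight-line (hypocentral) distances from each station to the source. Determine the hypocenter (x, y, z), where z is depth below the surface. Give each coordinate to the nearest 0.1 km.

(11.9, -48.0, 61.1)

Each station gives a sphere (x−x_i)² + (y−y_i)² + z² = d_i² (stations at z=0).
Subtracting the STA-05 sphere from STA-06 and STA-07: z² cancels, leaving linear equations in x and y:
-242.4 x − 40.4 y = -945.21
-26.8 x + 27.2 y = -1624.28
Solving: x ≈ 11.898, y ≈ -47.993 km (keep extra digits for the depth step; rounded: 11.9, -48.0).
Then from the STA-05 sphere: z² = 77.90² − (x − 13.5)² − (y − 0.3)² with x = 11.898, y = -47.993, so z ≈ 61.103 ≈ 61.1 km.
Check against STA-08 (with the unrounded solution): distance 69.68 ≈ 69.68 km. ✓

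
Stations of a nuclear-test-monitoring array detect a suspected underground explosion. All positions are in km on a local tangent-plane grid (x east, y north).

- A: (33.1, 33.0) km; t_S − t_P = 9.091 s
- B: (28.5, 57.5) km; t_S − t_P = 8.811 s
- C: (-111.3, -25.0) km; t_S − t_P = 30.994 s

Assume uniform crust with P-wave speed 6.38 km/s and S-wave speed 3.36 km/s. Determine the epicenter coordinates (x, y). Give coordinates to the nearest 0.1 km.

x ≈ 90.9 km, y ≈ 61.7 km

Distance from S−P lag: d = Δt · v_P v_S / (v_P − v_S) = Δt · (6.38·3.36)/(6.38−3.36) ≈ 7.0983·Δt.
So d_A = 64.53, d_B = 62.54, d_C = 220.00 km.
Circle about each station: (x − 33.1)² + (y − 33.0)² = 64.53²; (x − 28.5)² + (y − 57.5)² = 62.54²; (x + 111.3)² + (y + 25.0)² = 220.00².
Subtracting the A equation from the B and C equations removes the quadratic terms:
-9.2 x + 49.0 y = 2186.76
-288.8 x − 116.0 y = -33407.80
Solving the 2×2 system: x ≈ 90.9, y ≈ 61.7 km.
Check against A (with the unrounded x, y): √((x − 33.1)²+(y − 33.0)²) = 64.53 ≈ 64.53 km. ✓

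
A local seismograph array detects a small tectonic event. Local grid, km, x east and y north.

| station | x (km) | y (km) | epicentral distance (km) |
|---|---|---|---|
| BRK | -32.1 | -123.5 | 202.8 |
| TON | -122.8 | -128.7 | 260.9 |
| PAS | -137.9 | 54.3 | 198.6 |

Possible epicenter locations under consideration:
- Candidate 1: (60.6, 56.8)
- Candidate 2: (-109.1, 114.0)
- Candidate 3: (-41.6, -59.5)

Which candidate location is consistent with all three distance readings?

For each candidate, compare |candidate − station| to the reported distance:
Candidate 1: residuals BRK 0.1, TON 0.0, PAS 0.1 → max 0.1 km
Candidate 2: residuals BRK 46.9, TON 17.8, PAS 132.3 → max 132.3 km
Candidate 3: residuals BRK 138.1, TON 154.2, PAS 49.5 → max 154.2 km
Only Candidate 1 has all residuals ≈ 0.

Candidate 1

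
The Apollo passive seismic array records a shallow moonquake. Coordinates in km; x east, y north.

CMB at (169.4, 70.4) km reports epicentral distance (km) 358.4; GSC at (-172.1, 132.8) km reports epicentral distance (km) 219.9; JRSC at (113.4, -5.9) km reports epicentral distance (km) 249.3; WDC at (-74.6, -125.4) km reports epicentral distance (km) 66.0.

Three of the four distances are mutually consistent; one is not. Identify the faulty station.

CMB

Solve using three stations at a time. Using GSC, JRSC, WDC (subtract circle equations pairwise → linear system) gives (x, y) ≈ (-124.1, -81.8).
Distances from that point to each station vs reported:
  CMB: calculated 330.6 vs reported 358.4 → residual 27.8 km
  GSC: calculated 219.9 vs reported 219.9 → residual 0.0 km
  JRSC: calculated 249.3 vs reported 249.3 → residual 0.0 km
  WDC: calculated 66.0 vs reported 66.0 → residual 0.0 km
GSC, JRSC, WDC are mutually consistent (residuals ≈ 0); CMB is off by 27.8 km.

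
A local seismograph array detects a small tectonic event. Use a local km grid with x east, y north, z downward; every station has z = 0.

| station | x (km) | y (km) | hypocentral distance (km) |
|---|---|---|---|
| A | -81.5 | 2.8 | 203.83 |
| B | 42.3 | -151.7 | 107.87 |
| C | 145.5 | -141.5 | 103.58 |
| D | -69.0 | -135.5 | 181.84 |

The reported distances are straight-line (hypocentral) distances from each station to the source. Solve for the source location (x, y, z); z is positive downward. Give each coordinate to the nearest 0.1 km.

Each station gives a sphere (x−x_i)² + (y−y_i)² + z² = d_i² (stations at z=0).
Subtracting the A sphere from B and C: z² cancels, leaving linear equations in x and y:
247.6 x − 309.0 y = 48062.82
454.0 x − 288.6 y = 65360.26
Solving: x ≈ 91.901, y ≈ -81.904 km (keep extra digits for the depth step; rounded: 91.9, -81.9).
Then from the A sphere: z² = 203.83² − (x + 81.5)² − (y − 2.8)² with x = 91.901, y = -81.904, so z ≈ 65.605 ≈ 65.6 km.

x ≈ 91.9 km, y ≈ -81.9 km, depth ≈ 65.6 km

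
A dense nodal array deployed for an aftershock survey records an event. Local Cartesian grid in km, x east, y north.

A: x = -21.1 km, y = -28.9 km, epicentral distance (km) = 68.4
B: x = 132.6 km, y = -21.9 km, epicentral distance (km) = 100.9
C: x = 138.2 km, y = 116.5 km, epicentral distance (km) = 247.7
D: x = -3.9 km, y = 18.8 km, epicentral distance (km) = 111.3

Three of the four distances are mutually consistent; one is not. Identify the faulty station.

B

Solve using three stations at a time. Using A, C, D (subtract circle equations pairwise → linear system) gives (x, y) ≈ (4.6, -92.0).
Distances from that point to each station vs reported:
  A: calculated 68.2 vs reported 68.4 → residual 0.2 km
  B: calculated 145.9 vs reported 100.9 → residual 45.0 km
  C: calculated 247.6 vs reported 247.7 → residual 0.1 km
  D: calculated 111.2 vs reported 111.3 → residual 0.1 km
A, C, D are mutually consistent (residuals ≈ 0); B is off by 45.0 km.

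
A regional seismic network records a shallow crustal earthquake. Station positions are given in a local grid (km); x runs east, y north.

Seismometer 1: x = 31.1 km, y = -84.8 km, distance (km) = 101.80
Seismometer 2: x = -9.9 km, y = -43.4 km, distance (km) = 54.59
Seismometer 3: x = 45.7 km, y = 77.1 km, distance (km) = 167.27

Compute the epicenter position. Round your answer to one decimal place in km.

Circle about each station: (x − 31.1)² + (y + 84.8)² = 101.80²; (x + 9.9)² + (y + 43.4)² = 54.59²; (x − 45.7)² + (y − 77.1)² = 167.27².
Subtracting the Seismometer 1 equation from the Seismometer 2 and Seismometer 3 equations removes the quadratic terms:
-82.0 x + 82.8 y = 1206.49
29.2 x + 323.8 y = -17741.36
Solving the 2×2 system: x ≈ -64.2, y ≈ -49.0 km.
Check against Seismometer 1 (with the unrounded x, y): √((x − 31.1)²+(y + 84.8)²) = 101.80 ≈ 101.80 km. ✓

(-64.2, -49.0)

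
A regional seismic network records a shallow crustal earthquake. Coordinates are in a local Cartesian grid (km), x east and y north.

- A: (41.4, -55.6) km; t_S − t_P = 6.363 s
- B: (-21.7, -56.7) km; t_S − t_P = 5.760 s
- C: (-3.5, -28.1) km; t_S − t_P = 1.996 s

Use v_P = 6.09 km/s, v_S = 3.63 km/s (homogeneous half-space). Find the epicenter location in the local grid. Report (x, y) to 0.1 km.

Distance from S−P lag: d = Δt · v_P v_S / (v_P − v_S) = Δt · (6.09·3.63)/(6.09−3.63) ≈ 8.9865·Δt.
So d_A = 57.18, d_B = 51.76, d_C = 17.94 km.
Circle about each station: (x − 41.4)² + (y + 55.6)² = 57.18²; (x + 21.7)² + (y + 56.7)² = 51.76²; (x + 3.5)² + (y + 28.1)² = 17.94².
Subtracting the A equation from the B and C equations removes the quadratic terms:
-126.2 x − 2.2 y = -529.09
-89.8 x + 55.0 y = -1055.75
Solving the 2×2 system: x ≈ 4.4, y ≈ -12.0 km.
Check against A (with the unrounded x, y): √((x − 41.4)²+(y + 55.6)²) = 57.18 ≈ 57.18 km. ✓

(4.4, -12.0)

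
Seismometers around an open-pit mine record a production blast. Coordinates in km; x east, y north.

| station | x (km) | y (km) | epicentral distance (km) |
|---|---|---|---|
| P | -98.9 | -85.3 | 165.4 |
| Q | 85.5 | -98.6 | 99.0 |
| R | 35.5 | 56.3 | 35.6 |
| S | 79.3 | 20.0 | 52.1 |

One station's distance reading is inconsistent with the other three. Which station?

Q

Solve using three stations at a time. Using P, R, S (subtract circle equations pairwise → linear system) gives (x, y) ≈ (27.2, 21.7).
Distances from that point to each station vs reported:
  P: calculated 165.4 vs reported 165.4 → residual 0.0 km
  Q: calculated 133.7 vs reported 99.0 → residual 34.7 km
  R: calculated 35.6 vs reported 35.6 → residual 0.0 km
  S: calculated 52.1 vs reported 52.1 → residual 0.0 km
P, R, S are mutually consistent (residuals ≈ 0); Q is off by 34.7 km.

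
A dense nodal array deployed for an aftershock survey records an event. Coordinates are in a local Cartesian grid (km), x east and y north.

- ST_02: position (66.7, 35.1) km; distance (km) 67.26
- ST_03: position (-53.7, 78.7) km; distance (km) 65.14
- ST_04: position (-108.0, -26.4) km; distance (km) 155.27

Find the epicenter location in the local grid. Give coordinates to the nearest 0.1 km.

Circle about each station: (x − 66.7)² + (y − 35.1)² = 67.26²; (x + 53.7)² + (y − 78.7)² = 65.14²; (x + 108.0)² + (y + 26.4)² = 155.27².
Subtracting the ST_02 equation from the ST_03 and ST_04 equations removes the quadratic terms:
-240.8 x + 87.2 y = 3677.17
-349.4 x − 123.0 y = -12904.81
Solving the 2×2 system: x ≈ 11.2, y ≈ 73.1 km.

x ≈ 11.2 km, y ≈ 73.1 km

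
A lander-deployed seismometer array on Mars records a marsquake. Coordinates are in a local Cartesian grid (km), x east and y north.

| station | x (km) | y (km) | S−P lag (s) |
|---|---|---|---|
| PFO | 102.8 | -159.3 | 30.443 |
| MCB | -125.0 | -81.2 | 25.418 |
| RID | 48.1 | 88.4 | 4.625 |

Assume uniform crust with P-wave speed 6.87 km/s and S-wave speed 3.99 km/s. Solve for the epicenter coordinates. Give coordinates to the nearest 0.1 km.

(14.3, 116.6)

Distance from S−P lag: d = Δt · v_P v_S / (v_P − v_S) = Δt · (6.87·3.99)/(6.87−3.99) ≈ 9.5178·Δt.
So d_PFO = 289.75, d_MCB = 241.92, d_RID = 44.02 km.
Circle about each station: (x − 102.8)² + (y + 159.3)² = 289.75²; (x + 125.0)² + (y + 81.2)² = 241.92²; (x − 48.1)² + (y − 88.4)² = 44.02².
Subtracting the PFO equation from the MCB and RID equations removes the quadratic terms:
-455.6 x + 156.2 y = 11703.89
-109.4 x + 495.4 y = 56201.14
Solving the 2×2 system: x ≈ 14.3, y ≈ 116.6 km.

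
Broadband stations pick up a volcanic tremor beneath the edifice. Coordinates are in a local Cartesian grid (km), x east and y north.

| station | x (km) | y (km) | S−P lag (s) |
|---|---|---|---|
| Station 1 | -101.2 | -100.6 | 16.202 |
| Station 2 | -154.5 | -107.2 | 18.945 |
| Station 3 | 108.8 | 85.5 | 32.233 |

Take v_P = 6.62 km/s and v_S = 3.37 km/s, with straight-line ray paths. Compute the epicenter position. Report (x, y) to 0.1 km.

Distance from S−P lag: d = Δt · v_P v_S / (v_P − v_S) = Δt · (6.62·3.37)/(6.62−3.37) ≈ 6.8644·Δt.
So d_Station 1 = 111.22, d_Station 2 = 130.05, d_Station 3 = 221.26 km.
Circle about each station: (x + 101.2)² + (y + 100.6)² = 111.22²; (x + 154.5)² + (y + 107.2)² = 130.05²; (x − 108.8)² + (y − 85.5)² = 221.26².
Subtracting pairs of circle equations eliminates x²+y² and gives linear equations (the radical axes):
-106.6 x − 13.2 y = 10457.18
420.0 x + 372.2 y = -37800.21
Solving the 2×2 system: x ≈ -99.4, y ≈ 10.6 km.

x ≈ -99.4 km, y ≈ 10.6 km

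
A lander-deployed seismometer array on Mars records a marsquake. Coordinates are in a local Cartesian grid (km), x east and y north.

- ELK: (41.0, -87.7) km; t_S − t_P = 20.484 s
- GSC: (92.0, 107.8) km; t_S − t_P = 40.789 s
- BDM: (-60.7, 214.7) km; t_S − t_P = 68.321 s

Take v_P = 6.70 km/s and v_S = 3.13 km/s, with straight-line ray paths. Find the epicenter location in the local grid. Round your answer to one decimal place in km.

156.0 km east, -123.1 km north

Distance from S−P lag: d = Δt · v_P v_S / (v_P − v_S) = Δt · (6.70·3.13)/(6.70−3.13) ≈ 5.8742·Δt.
So d_ELK = 120.33, d_GSC = 239.60, d_BDM = 401.33 km.
Circle about each station: (x − 41.0)² + (y + 87.7)² = 120.33²; (x − 92.0)² + (y − 107.8)² = 239.60²; (x + 60.7)² + (y − 214.7)² = 401.33².
Subtracting the ELK equation from the GSC and BDM equations removes the quadratic terms:
102.0 x + 391.0 y = -32216.30
-203.4 x + 604.8 y = -106178.17
Solving the 2×2 system: x ≈ 156.0, y ≈ -123.1 km.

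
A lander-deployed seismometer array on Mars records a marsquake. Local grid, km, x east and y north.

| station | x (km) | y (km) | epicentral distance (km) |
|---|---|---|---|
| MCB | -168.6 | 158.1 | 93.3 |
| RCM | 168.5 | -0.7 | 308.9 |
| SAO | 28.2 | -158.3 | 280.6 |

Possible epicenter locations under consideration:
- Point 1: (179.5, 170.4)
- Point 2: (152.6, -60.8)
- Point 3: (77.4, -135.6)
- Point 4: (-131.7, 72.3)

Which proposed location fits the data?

For each candidate, compare |candidate − station| to the reported distance:
Point 1: residuals MCB 255.0, RCM 137.4, SAO 81.2 → max 255.0 km
Point 2: residuals MCB 295.4, RCM 246.7, SAO 122.5 → max 295.4 km
Point 3: residuals MCB 289.8, RCM 146.1, SAO 226.4 → max 289.8 km
Point 4: residuals MCB 0.1, RCM 0.0, SAO 0.0 → max 0.1 km
Only Point 4 has all residuals ≈ 0.

Point 4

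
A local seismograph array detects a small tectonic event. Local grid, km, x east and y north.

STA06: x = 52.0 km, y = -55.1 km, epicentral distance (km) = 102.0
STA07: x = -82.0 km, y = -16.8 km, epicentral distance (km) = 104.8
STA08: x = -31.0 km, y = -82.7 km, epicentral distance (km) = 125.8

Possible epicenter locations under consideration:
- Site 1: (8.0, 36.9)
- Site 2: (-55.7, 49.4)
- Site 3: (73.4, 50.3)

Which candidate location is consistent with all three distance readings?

For each candidate, compare |candidate − station| to the reported distance:
Site 1: residuals STA06 0.0, STA07 0.0, STA08 0.0 → max 0.0 km
Site 2: residuals STA06 48.1, STA07 33.6, STA08 8.6 → max 48.1 km
Site 3: residuals STA06 5.6, STA07 64.5, STA08 43.3 → max 64.5 km
Only Site 1 has all residuals ≈ 0.

Site 1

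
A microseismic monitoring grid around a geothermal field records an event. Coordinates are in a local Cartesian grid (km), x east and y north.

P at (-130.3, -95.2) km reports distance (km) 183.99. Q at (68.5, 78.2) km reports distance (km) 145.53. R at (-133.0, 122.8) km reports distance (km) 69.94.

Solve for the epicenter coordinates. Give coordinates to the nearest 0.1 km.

Circle about each station: (x + 130.3)² + (y + 95.2)² = 183.99²; (x − 68.5)² + (y − 78.2)² = 145.53²; (x + 133.0)² + (y − 122.8)² = 69.94².
Subtracting the P equation from the Q and R equations removes the quadratic terms:
397.6 x + 346.8 y = -2560.30
-5.4 x + 436.0 y = 35688.43
Solving the 2×2 system: x ≈ -77.0, y ≈ 80.9 km.

(-77.0, 80.9)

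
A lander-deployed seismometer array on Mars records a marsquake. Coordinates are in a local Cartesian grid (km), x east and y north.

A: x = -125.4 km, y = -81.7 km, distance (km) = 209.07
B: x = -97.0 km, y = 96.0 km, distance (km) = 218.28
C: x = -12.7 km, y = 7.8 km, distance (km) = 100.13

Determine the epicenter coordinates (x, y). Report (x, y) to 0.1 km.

(78.2, -34.2)

Circle about each station: (x + 125.4)² + (y + 81.7)² = 209.07²; (x + 97.0)² + (y − 96.0)² = 218.28²; (x + 12.7)² + (y − 7.8)² = 100.13².
Subtracting pairs of circle equations eliminates x²+y² and gives linear equations (the radical axes):
56.8 x + 355.4 y = -7710.94
225.4 x + 179.0 y = 11506.33
Solving the 2×2 system: x ≈ 78.2, y ≈ -34.2 km.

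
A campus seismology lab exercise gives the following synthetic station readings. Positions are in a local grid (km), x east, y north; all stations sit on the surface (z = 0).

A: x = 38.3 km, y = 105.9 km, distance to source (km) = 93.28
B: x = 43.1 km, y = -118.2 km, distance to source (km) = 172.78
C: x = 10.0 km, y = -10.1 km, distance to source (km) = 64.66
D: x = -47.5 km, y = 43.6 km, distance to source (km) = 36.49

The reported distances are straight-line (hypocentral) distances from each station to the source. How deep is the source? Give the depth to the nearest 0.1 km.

25.9 km

Each station gives a sphere (x−x_i)² + (y−y_i)² + z² = d_i² (stations at z=0).
Subtracting the A sphere from B and C: z² cancels, leaving linear equations in x and y:
9.6 x − 448.2 y = -18004.62
-56.6 x − 232.0 y = -7959.45
Solving: x ≈ -22.092, y ≈ 39.698 km (keep extra digits for the depth step; rounded: -22.1, 39.7).
Then from the A sphere: z² = 93.28² − (x − 38.3)² − (y − 105.9)² with x = -22.092, y = 39.698, so z ≈ 25.909 ≈ 25.9 km.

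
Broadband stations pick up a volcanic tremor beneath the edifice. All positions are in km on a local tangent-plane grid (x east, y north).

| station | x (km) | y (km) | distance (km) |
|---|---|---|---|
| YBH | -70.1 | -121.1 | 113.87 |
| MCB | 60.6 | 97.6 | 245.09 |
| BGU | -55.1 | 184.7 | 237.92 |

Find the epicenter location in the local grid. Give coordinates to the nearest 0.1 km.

Circle about each station: (x + 70.1)² + (y + 121.1)² = 113.87²; (x − 60.6)² + (y − 97.6)² = 245.09²; (x + 55.1)² + (y − 184.7)² = 237.92².
Subtracting the YBH equation from the MCB and BGU equations removes the quadratic terms:
261.4 x + 437.4 y = -53483.83
30.0 x + 611.6 y = -26068.67
Solving the 2×2 system: x ≈ -145.2, y ≈ -35.5 km.

(-145.2, -35.5)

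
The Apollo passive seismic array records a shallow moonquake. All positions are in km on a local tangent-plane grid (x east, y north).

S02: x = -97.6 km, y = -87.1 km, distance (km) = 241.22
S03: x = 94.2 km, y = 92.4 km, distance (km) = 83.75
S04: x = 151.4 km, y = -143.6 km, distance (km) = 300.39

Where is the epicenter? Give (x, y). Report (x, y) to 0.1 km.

x ≈ 17.1 km, y ≈ 125.1 km

Circle about each station: (x + 97.6)² + (y + 87.1)² = 241.22²; (x − 94.2)² + (y − 92.4)² = 83.75²; (x − 151.4)² + (y + 143.6)² = 300.39².
Subtracting the S02 equation from the S03 and S04 equations removes the quadratic terms:
383.6 x + 359.0 y = 51472.26
498.0 x − 113.0 y = -5616.31
Solving the 2×2 system: x ≈ 17.1, y ≈ 125.1 km.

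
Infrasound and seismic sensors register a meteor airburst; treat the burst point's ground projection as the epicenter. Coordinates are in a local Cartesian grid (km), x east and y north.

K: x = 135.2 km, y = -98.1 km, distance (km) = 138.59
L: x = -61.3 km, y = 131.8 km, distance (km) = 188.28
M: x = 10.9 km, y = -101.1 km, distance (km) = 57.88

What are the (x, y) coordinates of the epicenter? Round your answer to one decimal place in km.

(7.9, -43.3)

Circle about each station: (x − 135.2)² + (y + 98.1)² = 138.59²; (x + 61.3)² + (y − 131.8)² = 188.28²; (x − 10.9)² + (y + 101.1)² = 57.88².
Subtracting pairs of circle equations eliminates x²+y² and gives linear equations (the radical axes):
-393.0 x + 459.8 y = -23015.89
-248.6 x − 6.0 y = -1705.54
Solving the 2×2 system: x ≈ 7.9, y ≈ -43.3 km.
Check against K (with the unrounded x, y): √((x − 135.2)²+(y + 98.1)²) = 138.59 ≈ 138.59 km. ✓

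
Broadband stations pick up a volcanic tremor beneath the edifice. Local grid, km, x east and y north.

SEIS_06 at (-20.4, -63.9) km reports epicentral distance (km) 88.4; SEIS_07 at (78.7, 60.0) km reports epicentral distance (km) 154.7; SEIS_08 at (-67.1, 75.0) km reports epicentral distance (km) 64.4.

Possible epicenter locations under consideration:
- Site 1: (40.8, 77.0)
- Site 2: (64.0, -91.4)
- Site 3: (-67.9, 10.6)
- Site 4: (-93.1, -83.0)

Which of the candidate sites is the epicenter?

For each candidate, compare |candidate − station| to the reported distance:
Site 1: residuals SEIS_06 65.2, SEIS_07 113.2, SEIS_08 43.5 → max 113.2 km
Site 2: residuals SEIS_06 0.4, SEIS_07 2.6, SEIS_08 147.4 → max 147.4 km
Site 3: residuals SEIS_06 0.0, SEIS_07 0.0, SEIS_08 0.0 → max 0.0 km
Site 4: residuals SEIS_06 13.2, SEIS_07 68.8, SEIS_08 95.7 → max 95.7 km
Only Site 3 has all residuals ≈ 0.

Site 3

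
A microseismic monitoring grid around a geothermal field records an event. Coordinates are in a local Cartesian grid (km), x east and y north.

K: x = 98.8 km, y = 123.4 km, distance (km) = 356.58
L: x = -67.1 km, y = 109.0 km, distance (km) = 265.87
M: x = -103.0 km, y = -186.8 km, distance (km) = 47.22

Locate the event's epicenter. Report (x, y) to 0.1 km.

-131.3 km east, -149.0 km north

Circle about each station: (x − 98.8)² + (y − 123.4)² = 356.58²; (x + 67.1)² + (y − 109.0)² = 265.87²; (x + 103.0)² + (y + 186.8)² = 47.22².
Subtracting the K equation from the L and M equations removes the quadratic terms:
-331.8 x − 28.8 y = 47856.85
-403.6 x − 620.4 y = 145433.81
Solving the 2×2 system: x ≈ -131.3, y ≈ -149.0 km.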